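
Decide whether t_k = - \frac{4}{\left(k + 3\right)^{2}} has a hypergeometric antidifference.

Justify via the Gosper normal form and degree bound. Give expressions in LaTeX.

No — key equation has no polynomial f.

Step 1: r(k) = (k + 3)**2/(k + 4)**2.
Take A(k)=k**2 + 6*k + 9, B(k)=k**2 + 8*k + 16, C(k)=1.
Key eq: (k**2 + 6*k + 9)·f(k+1) = (k**2 + 6*k + 9)·f(k) + (1).
d = 0 from the (2,2,0) case.
Generic f = c0 gives residual -1; -1 = 0 cannot hold, so t_k is not Gosper-summable.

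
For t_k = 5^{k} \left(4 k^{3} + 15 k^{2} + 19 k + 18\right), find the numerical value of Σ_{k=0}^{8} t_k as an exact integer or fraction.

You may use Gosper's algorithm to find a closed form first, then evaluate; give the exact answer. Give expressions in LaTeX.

Σ = 1445312498

t_(k+1)/t_k = 5*(4*k**3 + 27*k**2 + 61*k + 56)/(4*k**3 + 15*k**2 + 19*k + 18).
Take A(k)=5, B(k)=1, C(k)=k**3 + 15*k**2/4 + 19*k/4 + 9/2.
Set up (5)·f(k+1) − (1)·f(k) − (k**3 + 15*k**2/4 + 19*k/4 + 9/2) = 0.
From deg A=0, deg B=0, deg C=3: d=3.
Solve for f: f(k) = (k + 1)*(k**2 - k + 2)/4 (degree 3 ≤ 3).
So s_k = (B(k−1)f/C)·t_k = ((k + 1)*(k**2 - k + 2)/(4*k**3 + 15*k**2 + 19*k + 18))·t_k = 5**k*(k**3 + k + 2).
Verify: 5**k*(-k**3 + 4*k + 5*(k + 1)**3 + 13) matches t_k.
Evaluate s at k=9 and k=0: 1445312500 and 2; difference 1445312498.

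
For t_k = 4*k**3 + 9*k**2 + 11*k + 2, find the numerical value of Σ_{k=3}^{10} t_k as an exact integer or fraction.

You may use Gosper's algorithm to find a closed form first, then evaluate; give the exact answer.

The ratio is (4*k**3 + 21*k**2 + 41*k + 26)/(4*k**3 + 9*k**2 + 11*k + 2).
So A=1 and B=1, with C=k**3 + 9*k**2/4 + 11*k/4 + 1/2.
Key eq: (1)·f(k+1) = (1)·f(k) + (k**3 + 9*k**2/4 + 11*k/4 + 1/2).
d = 4 from the (0,0,3) case.
Coefficient equations give f(k) = k*(k**3 + k**2 + 2*k - 2)/4.
So s_k = (B(k−1)f/C)·t_k = (k*(k**3 + k**2 + 2*k - 2)/(4*k**3 + 9*k**2 + 11*k + 2))·t_k = k*(k**3 + k**2 + 2*k - 2).
Δs = 4*k**3 + 9*k**2 + 11*k + 2, as required.
Sum = s_(11) − s_(3); s_(11) = 16192, s_(3) = 120 ⇒ 16072.

Σ = 16072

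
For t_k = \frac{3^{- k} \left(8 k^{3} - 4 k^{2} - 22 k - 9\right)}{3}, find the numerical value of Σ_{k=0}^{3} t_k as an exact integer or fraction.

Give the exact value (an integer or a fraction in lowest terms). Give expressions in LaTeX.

The ratio is (8*k**3 + 20*k**2 - 6*k - 27)/(3*(8*k**3 - 4*k**2 - 22*k - 9)).
A = 1/3, B = 1, C = k**3 - k**2/2 - 11*k/4 - 9/8.
f must satisfy (1/3)·f(k+1) − (1)·f(k) = k**3 - k**2/2 - 11*k/4 - 9/8.
d = 3 from the (0,0,3) case.
Solve for f: f(k) = -3*(k + 1)*(2*k - 1)*(2*k + 1)/8 (degree 3 ≤ 3).
So s_k = (B(k−1)f/C)·t_k = (-3*(k + 1)*(2*k - 1)/(4*k**2 - 4*k - 9))·t_k = (-4*k**3 - 4*k**2 + k + 1)/3**k.
Δs = (8*k**3 - 4*k**2 - 22*k - 9)/(3*3**k), as required.
Sum = s_(4) − s_(0); s_(4) = -35/9, s_(0) = 1 ⇒ -44/9.

Σ = -44/9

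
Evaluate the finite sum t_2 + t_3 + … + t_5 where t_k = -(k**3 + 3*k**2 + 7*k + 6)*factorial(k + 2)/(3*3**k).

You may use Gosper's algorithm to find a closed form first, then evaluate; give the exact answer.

The ratio is (k**4 + 9*k**3 + 34*k**2 + 65*k + 51)/(3*(k**3 + 3*k**2 + 7*k + 6)).
Normal form (A,B,C) = (k/3 + 1, 1, k**3 + 3*k**2 + 7*k + 6).
Solve (k/3 + 1)·f(k+1) − (1)·f(k) = k**3 + 3*k**2 + 7*k + 6.
Degrees (1,0,3) ⇒ d ≤ 2.
A polynomial solution: f(k) = 3*(k**2 + k - 1).
Certificate R = B(k−1)f/C = 3*(k**2 + k - 1)/(k**3 + 3*k**2 + 7*k + 6) gives s_k = -(k**2 + k - 1)*factorial(k + 2)/3**k.
Check: Δs_k = -(k**3 + 3*k**2 + 7*k + 6)*factorial(k + 2)/(3*3**k). ✓
Σ_(k=2)^(5) t_k = s_(6) − s_(2) = -183680/81 − (-40/3) = -182600/81.

Σ = -182600/81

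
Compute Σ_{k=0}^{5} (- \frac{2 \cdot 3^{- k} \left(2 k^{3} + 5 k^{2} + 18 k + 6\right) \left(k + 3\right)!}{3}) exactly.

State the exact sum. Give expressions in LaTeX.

Ratio r(k) = (2*k**4 + 19*k**3 + 78*k**2 + 167*k + 124)/(3*(2*k**3 + 5*k**2 + 18*k + 6)).
Gosper form: A/B · C(k+1)/C(k) with A=k/3 + 4/3, B=1, C=k**3 + 5*k**2/2 + 9*k + 3.
Set up (k/3 + 4/3)·f(k+1) − (1)·f(k) − (k**3 + 5*k**2/2 + 9*k + 3) = 0.
d = 2 from the (1,0,3) case.
Solving with deg f ≤ 2: f(k) = 3*(2*k**2 - k + 2)/2.
R(k) = B(k−1)·f(k)/C(k) = 3*(2*k**2 - k + 2)/(2*k**3 + 5*k**2 + 18*k + 6); s_k = R·t_k = -2*(2*k**2 - k + 2)*factorial(k + 3)/3**k.
Verify: -2*(2*k**3 + 5*k**2 + 18*k + 6)*factorial(k + 3)/(3*3**k) matches t_k.
Σ_(k=0)^(5) t_k = s_(6) − s_(0) = -609280/9 − (-24) = -609064/9.

Σ = -609064/9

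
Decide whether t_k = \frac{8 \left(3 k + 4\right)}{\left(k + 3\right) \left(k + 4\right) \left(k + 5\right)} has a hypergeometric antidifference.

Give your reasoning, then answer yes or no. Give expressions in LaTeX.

Yes. s_k = \frac{k \left(13 k + 19\right)}{3 \left(k + 3\right) \left(k + 4\right)}.

Ratio r(k) = (k + 3)*(3*k + 7)/((k + 6)*(3*k + 4)).
So A=k + 3 and B=k + 6, with C=k + 4/3.
f must satisfy (k + 3)·f(k+1) − (k + 5)·f(k) = k + 4/3.
d = 2 from the (1,1,1) case.
A polynomial solution: f(k) = k*(13*k + 19)/72.
Certificate R = B(k−1)f/C = k*(k + 5)*(13*k + 19)/(24*(3*k + 4)) gives s_k = k*(13*k + 19)/(3*(k + 3)*(k + 4)).
Check: Δs_k = 8*(3*k + 4)/(k**3 + 12*k**2 + 47*k + 60). ✓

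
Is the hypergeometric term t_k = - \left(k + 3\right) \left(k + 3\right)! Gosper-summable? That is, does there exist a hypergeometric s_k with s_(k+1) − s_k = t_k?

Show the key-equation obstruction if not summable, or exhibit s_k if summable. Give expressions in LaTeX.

r(k) = (k + 4)**2/(k + 3) after simplifying.
So A=k + 4 and B=1, with C=k + 3.
Solve (k + 4)·f(k+1) − (1)·f(k) = k + 3.
From deg A=1, deg B=0, deg C=1: d=0.
Coefficient equations give f(k) = 1.
Get s_k = R·t_k = -factorial(k + 3) with R(k) = B(k−1)f(k)/C(k) = 1/(k + 3).
Check: Δs_k = -(k + 3)*factorial(k + 3). ✓

Yes. s_k = - \left(k + 3\right)!.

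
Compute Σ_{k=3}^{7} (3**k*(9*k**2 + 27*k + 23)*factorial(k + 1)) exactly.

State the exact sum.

Σ = 59521385520

Step 1: r(k) = 3*(9*k**3 + 63*k**2 + 149*k + 118)/(9*k**2 + 27*k + 23).
A = 3*k + 6, B = 1, C = k**2 + 3*k + 23/9.
Key eq: (3*k + 6)·f(k+1) = (1)·f(k) + (k**2 + 3*k + 23/9).
deg f ≤ 1 (via 1,0,2).
Solve for f: f(k) = (3*k + 1)/9 (degree 1 ≤ 1).
R(k) = B(k−1)·f(k)/C(k) = (3*k + 1)/(9*k**2 + 27*k + 23); s_k = R·t_k = 3**k*(3*k + 1)*factorial(k + 1).
Check: Δs_k = 3**k*(9*k**2 + 27*k + 23)*factorial(k + 1). ✓
Telescoping: Σ = s_(8) − s_(3) = 59521392000 − (6480) = 59521385520.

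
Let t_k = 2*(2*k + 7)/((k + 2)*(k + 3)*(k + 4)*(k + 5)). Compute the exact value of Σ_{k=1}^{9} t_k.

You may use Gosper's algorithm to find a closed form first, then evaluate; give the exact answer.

Σ = 17/140

Ratio r(k) = (k + 2)*(2*k + 9)/((k + 6)*(2*k + 7)).
Factor: A=k + 2; B=k + 6; C=k + 7/2.
f must satisfy (k + 2)·f(k+1) − (k + 5)·f(k) = k + 7/2.
Degrees (1,1,1) ⇒ d ≤ 3.
Solving with deg f ≤ 3: f(k) = k*(k + 3)*(k + 6)/16.
Certificate R = B(k−1)f/C = k*(k + 3)*(k + 5)*(k + 6)/(8*(2*k + 7)) gives s_k = k*(k + 6)/(4*(k**2 + 6*k + 8)).
Δs = 2*(2*k + 7)/(k**4 + 14*k**3 + 71*k**2 + 154*k + 120), as required.
Sum = s_(10) − s_(1); s_(10) = 5/21, s_(1) = 7/60 ⇒ 17/140.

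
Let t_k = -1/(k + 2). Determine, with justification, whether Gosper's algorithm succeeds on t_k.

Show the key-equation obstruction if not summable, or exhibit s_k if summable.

No — t_k has no hypergeometric antidifference.

Step 1: r(k) = (k + 2)/(k + 3).
So A=k + 2 and B=k + 3, with C=1.
Need (k + 2)·f(k+1) − (k + 2)·f(k) = 1.
deg f ≤ 0 (via 1,1,0).
Put f(k) = c0: A·f(k+1) − B(k−1)·f(k) − C = -1; need -1 = 0 — inconsistent ⇒ no f, not summable.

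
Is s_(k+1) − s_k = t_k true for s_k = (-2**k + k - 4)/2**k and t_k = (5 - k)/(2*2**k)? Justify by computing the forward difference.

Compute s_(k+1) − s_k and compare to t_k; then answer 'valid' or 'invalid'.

s_(k+1) = (-2*2**k + k - 3)/(2*2**k)
s_(k+1) − s_k = (5 - k)/(2*2**k)
(s_(k+1) − s_k) − t_k = 0

Valid — Δs_k = t_k.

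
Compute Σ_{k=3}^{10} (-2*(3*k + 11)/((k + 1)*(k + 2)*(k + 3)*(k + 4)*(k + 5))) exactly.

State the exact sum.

Σ = -11/819

Ratio r(k) = (k + 1)*(3*k + 14)/((k + 6)*(3*k + 11)).
Gosper form: A/B · C(k+1)/C(k) with A=k + 1, B=k + 6, C=k + 11/3.
Set up (k + 1)·f(k+1) − (k + 5)·f(k) − (k + 11/3) = 0.
Degrees (1,1,1) ⇒ d ≤ 4.
Solve for f: f(k) = k*(k + 3)*(k**2 + 7*k + 14)/24 (degree 4 ≤ 4).
Get s_k = R·t_k = k*(-k**2 - 7*k - 14)/(4*(k**3 + 7*k**2 + 14*k + 8)) with R(k) = B(k−1)f(k)/C(k) = k*(k + 3)*(k + 5)*(k**2 + 7*k + 14)/(8*(3*k + 11)).
Verify: 2*(-3*k - 11)/(k**5 + 15*k**4 + 85*k**3 + 225*k**2 + 274*k + 120) matches t_k.
Sum = s_(11) − s_(3); s_(11) = -583/2340, s_(3) = -33/140 ⇒ -11/819.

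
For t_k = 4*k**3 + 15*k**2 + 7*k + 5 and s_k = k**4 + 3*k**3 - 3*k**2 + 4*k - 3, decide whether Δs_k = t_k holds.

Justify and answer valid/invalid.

valid (s_(k+1) − s_k reduces to t_k)

s_(k+1) = k**4 + 7*k**3 + 12*k**2 + 11*k + 2
s_(k+1) − s_k = 4*k**3 + 15*k**2 + 7*k + 5
(s_(k+1) − s_k) − t_k = 0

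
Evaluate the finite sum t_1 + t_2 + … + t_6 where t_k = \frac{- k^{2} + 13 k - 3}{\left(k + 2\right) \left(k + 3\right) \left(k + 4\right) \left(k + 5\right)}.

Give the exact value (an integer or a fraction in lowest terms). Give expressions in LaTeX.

The ratio is -(k + 2)*(13*k - (k + 1)**2 + 10)/((k + 6)*(k**2 - 13*k + 3)).
Gosper form: A/B · C(k+1)/C(k) with A=k + 2, B=k + 6, C=k**2 - 13*k + 3.
Solve (k + 2)·f(k+1) − (k + 5)·f(k) = k**2 - 13*k + 3.
d = 3 from the (1,1,2) case.
Solve for f: f(k) = -k*(k - 2)*(k + 35)/24 (degree 3 ≤ 3).
Get s_k = R·t_k = k*(k**2 + 33*k - 70)/(24*(k + 2)*(k + 3)*(k + 4)) with R(k) = B(k−1)f(k)/C(k) = -k*(k - 2)*(k + 5)*(k + 35)/(24*(k**2 - 13*k + 3)).
s_(k+1) − s_k = (-k**2 + 13*k - 3)/(k**4 + 14*k**3 + 71*k**2 + 154*k + 120) = t_k.
Telescoping: Σ = s_(7) − s_(1) = 49/792 − (-1/40) = 43/495.

Σ = 43/495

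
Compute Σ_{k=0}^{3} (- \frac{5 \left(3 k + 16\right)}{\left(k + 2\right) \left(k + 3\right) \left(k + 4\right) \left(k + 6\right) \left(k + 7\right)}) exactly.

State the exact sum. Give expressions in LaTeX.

r(k) = (k + 2)*(k + 6)*(3*k + 19)/((k + 5)*(k + 8)*(3*k + 16)) after simplifying.
Factor: A=k + 2; B=k + 8; C=k**2 + 31*k/3 + 80/3.
Key eq: (k + 2)·f(k+1) = (k + 7)·f(k) + (k**2 + 31*k/3 + 80/3).
deg f ≤ 5 (via 1,1,2).
Match coefficients ⇒ f(k) = k*(k + 4)*(k + 5)*(k**2 + 11*k + 36)/108.
R(k) = B(k−1)·f(k)/C(k) = k*(k + 4)*(k + 7)*(k**2 + 11*k + 36)/(36*(3*k + 16)); s_k = R·t_k = 5*k*(-k**2 - 11*k - 36)/(36*(k**3 + 11*k**2 + 36*k + 36)).
s_(k+1) − s_k = 5*(-3*k - 16)/(k**5 + 22*k**4 + 185*k**3 + 740*k**2 + 1404*k + 1008) = t_k.
Evaluate s at k=4 and k=0: -8/63 and 0; difference -8/63.

Σ = -8/63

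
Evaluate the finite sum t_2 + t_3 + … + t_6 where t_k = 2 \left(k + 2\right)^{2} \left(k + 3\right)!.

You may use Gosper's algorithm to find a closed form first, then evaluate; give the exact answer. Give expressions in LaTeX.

Σ = 50802720

Ratio r(k) = (k + 3)**2*(k + 4)/(k + 2)**2.
Gosper form: A/B · C(k+1)/C(k) with A=k + 4, B=1, C=k**2 + 4*k + 4.
Key eq: (k + 4)·f(k+1) = (1)·f(k) + (k**2 + 4*k + 4).
Bound: deg f ≤ 1.
Solve for f: f(k) = k (degree 1 ≤ 1).
R(k) = B(k−1)·f(k)/C(k) = k/(k + 2)**2; s_k = R·t_k = 2*k*factorial(k + 3).
Δs = 2*(k + 2)**2*factorial(k + 3), as required.
Telescoping: Σ = s_(7) − s_(2) = 50803200 − (480) = 50802720.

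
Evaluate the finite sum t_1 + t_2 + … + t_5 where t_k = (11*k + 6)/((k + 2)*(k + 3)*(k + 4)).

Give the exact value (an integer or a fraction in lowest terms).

r(k) = (k + 2)*(11*k + 17)/((k + 5)*(11*k + 6)) after simplifying.
A = k + 2, B = k + 5, C = k + 6/11.
Need (k + 2)·f(k+1) − (k + 4)·f(k) = k + 6/11.
From deg A=1, deg B=1, deg C=1: d=2.
A polynomial solution: f(k) = k*(7*k + 2)/33.
Get s_k = R·t_k = k*(7*k + 2)/(3*(k + 2)*(k + 3)) with R(k) = B(k−1)f(k)/C(k) = k*(k + 4)*(7*k + 2)/(3*(11*k + 6)).
Verify: (11*k + 6)/(k**3 + 9*k**2 + 26*k + 24) matches t_k.
Evaluate s at k=6 and k=1: 11/9 and 1/4; difference 35/36.

Σ = 35/36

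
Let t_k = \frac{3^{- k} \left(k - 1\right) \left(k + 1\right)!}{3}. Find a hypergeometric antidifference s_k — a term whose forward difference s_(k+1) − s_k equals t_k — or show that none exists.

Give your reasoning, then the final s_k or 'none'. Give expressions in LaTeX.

t_(k+1)/t_k = k*(k + 2)/(3*(k - 1)).
So A=k/3 + 2/3 and B=1, with C=k - 1.
Need (k/3 + 2/3)·f(k+1) − (1)·f(k) = k - 1.
Degrees (1,0,1) ⇒ d ≤ 0.
Coefficient equations give f(k) = 3.
Get s_k = R·t_k = factorial(k + 1)/3**k with R(k) = B(k−1)f(k)/C(k) = 3/(k - 1).
Check: Δs_k = (k - 1)*factorial(k + 1)/(3*3**k). ✓

s_k = 3^{- k} \left(k + 1\right)!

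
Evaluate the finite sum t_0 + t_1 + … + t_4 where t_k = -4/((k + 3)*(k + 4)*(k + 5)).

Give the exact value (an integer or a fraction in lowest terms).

Step 1: r(k) = (k + 3)/(k + 6).
Normal form (A,B,C) = (k + 3, k + 6, 1).
Set up (k + 3)·f(k+1) − (k + 5)·f(k) − (1) = 0.
From deg A=1, deg B=1, deg C=0: d=2.
Solve for f: f(k) = k*(k + 7)/24 (degree 2 ≤ 2).
Get s_k = R·t_k = k*(-k - 7)/(6*(k + 3)*(k + 4)) with R(k) = B(k−1)f(k)/C(k) = k*(k + 5)*(k + 7)/24.
Verify: -4/(k**3 + 12*k**2 + 47*k + 60) matches t_k.
Telescoping: Σ = s_(5) − s_(0) = -5/36 − (0) = -5/36.

Σ = -5/36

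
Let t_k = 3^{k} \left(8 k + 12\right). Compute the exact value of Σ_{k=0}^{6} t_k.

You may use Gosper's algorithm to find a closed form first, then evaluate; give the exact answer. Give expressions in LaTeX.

t_(k+1)/t_k = 3*(2*k + 5)/(2*k + 3).
So A=3 and B=1, with C=k + 3/2.
Solve (3)·f(k+1) − (1)·f(k) = k + 3/2.
deg f ≤ 1 (via 0,0,1).
Coefficient equations give f(k) = k/2.
Get s_k = R·t_k = 4*3**k*k with R(k) = B(k−1)f(k)/C(k) = k/(2*k + 3).
Verify: 3**k*(8*k + 12) matches t_k.
Σ_(k=0)^(6) t_k = s_(7) − s_(0) = 61236 − (0) = 61236.

Σ = 61236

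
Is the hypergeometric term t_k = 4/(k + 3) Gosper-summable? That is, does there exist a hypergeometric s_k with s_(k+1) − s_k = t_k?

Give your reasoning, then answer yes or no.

No — t_k has no hypergeometric antidifference.

Compute t_(k+1)/t_k: get (k + 3)/(k + 4).
Normal form (A,B,C) = (k + 3, k + 4, 1).
Key eq: (k + 3)·f(k+1) = (k + 3)·f(k) + (1).
Degrees (1,1,0) ⇒ d ≤ 0.
Write f(k) = c0. Then LHS − RHS = -1, requiring -1 = 0: contradictory. No certificate.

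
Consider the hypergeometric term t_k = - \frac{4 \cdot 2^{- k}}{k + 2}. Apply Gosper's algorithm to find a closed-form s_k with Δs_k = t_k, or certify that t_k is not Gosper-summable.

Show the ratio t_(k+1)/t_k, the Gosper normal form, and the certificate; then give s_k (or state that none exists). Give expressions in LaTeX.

Ratio r(k) = (k + 2)/(2*(k + 3)).
So A=k/2 + 1 and B=k + 3, with C=1.
f must satisfy (k/2 + 1)·f(k+1) − (k + 2)·f(k) = 1.
deg f ≤ -1 (via 1,1,0).
d = -1 < 0 ⇒ no nonzero polynomial f; not summable.

no hypergeometric antidifference exists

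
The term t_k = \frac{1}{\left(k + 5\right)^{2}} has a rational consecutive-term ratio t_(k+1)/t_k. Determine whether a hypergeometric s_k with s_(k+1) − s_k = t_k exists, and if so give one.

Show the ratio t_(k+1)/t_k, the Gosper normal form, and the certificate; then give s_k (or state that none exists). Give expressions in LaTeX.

none (Gosper's algorithm certifies no s_k)

t_(k+1)/t_k = (k + 5)**2/(k + 6)**2.
So A=k**2 + 10*k + 25 and B=k**2 + 12*k + 36, with C=1.
Set up (k**2 + 10*k + 25)·f(k+1) − (k**2 + 10*k + 25)·f(k) − (1) = 0.
deg f ≤ 0 (via 2,2,0).
Write f(k) = c0. Then LHS − RHS = -1, requiring -1 = 0: contradictory. No certificate.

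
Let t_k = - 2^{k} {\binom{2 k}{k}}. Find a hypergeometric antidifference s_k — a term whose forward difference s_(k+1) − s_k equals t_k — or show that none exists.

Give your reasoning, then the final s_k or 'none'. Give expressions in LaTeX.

none — t_k is not Gosper-summable

r(k) = 4*(2*k + 1)/(k + 1) after simplifying.
Normal form (A,B,C) = (8*k + 4, k + 1, 1).
Need (8*k + 4)·f(k+1) − (k)·f(k) = 1.
d = -1 from the (1,1,0) case.
d = -1 < 0 ⇒ no nonzero polynomial f; not summable.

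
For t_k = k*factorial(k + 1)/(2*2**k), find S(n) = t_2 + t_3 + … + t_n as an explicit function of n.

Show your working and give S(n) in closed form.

S(n) = -3/2 + factorial(n + 2)/(2*2**n)

The ratio is (k + 1)*(k + 2)/(2*k).
Normal form (A,B,C) = (k/2 + 1, 1, k).
Set up (k/2 + 1)·f(k+1) − (1)·f(k) − (k) = 0.
From deg A=1, deg B=0, deg C=1: d=0.
A polynomial solution: f(k) = 2.
R(k) = B(k−1)·f(k)/C(k) = 2/k; s_k = R·t_k = factorial(k + 1)/2**k.
Δs = k*factorial(k + 1)/(2*2**k), as required.
s_(n+1) = 2**(-n - 1)*factorial(n + 2) and s_(2) = 3/2, so S(n) = -3/2 + factorial(n + 2)/(2*2**n).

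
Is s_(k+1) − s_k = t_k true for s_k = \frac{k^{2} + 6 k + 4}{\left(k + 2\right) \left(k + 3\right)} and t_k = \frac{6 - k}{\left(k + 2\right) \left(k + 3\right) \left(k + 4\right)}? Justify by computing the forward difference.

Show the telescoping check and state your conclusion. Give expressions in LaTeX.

s_(k+1) = (6*k + (k + 1)**2 + 10)/((k + 3)*(k + 4))
s_(k+1) − s_k = (6 - k)/(k**3 + 9*k**2 + 26*k + 24)
(s_(k+1) − s_k) − t_k = 0

Valid — Δs_k = t_k.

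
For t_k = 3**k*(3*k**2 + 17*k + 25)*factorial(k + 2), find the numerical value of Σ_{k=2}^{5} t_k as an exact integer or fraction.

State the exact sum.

Σ = 235145376

r(k) = 3*(3*k**3 + 32*k**2 + 114*k + 135)/(3*k**2 + 17*k + 25) after simplifying.
So A=3*k + 9 and B=1, with C=k**2 + 17*k/3 + 25/3.
Key eq: (3*k + 9)·f(k+1) = (1)·f(k) + (k**2 + 17*k/3 + 25/3).
From deg A=1, deg B=0, deg C=2: d=1.
Solving with deg f ≤ 1: f(k) = (k + 2)/3.
Certificate R = B(k−1)f/C = (k + 2)/(3*k**2 + 17*k + 25) gives s_k = 3**k*(k + 2)*factorial(k + 2).
Verify: 3**k*(3*k**2 + 17*k + 25)*factorial(k + 2) matches t_k.
Evaluate s at k=6 and k=2: 235146240 and 864; difference 235145376.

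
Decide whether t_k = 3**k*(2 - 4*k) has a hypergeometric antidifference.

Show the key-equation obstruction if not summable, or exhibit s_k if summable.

Yes. s_k = 2*3**k*(2 - k).

r(k) = 3*(2*k + 1)/(2*k - 1) after simplifying.
Normal form (A,B,C) = (3, 1, k - 1/2).
Key eq: (3)·f(k+1) = (1)·f(k) + (k - 1/2).
Bound: deg f ≤ 1.
A polynomial solution: f(k) = (k - 2)/2.
Certificate R = B(k−1)f/C = (k - 2)/(2*k - 1) gives s_k = 2*3**k*(2 - k).
s_(k+1) − s_k = 3**k*(2 - 4*k) = t_k.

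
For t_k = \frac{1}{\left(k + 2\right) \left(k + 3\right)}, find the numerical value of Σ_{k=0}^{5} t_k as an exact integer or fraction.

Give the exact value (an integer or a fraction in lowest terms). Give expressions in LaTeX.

Σ = 3/8

t_(k+1)/t_k = (k + 2)/(k + 4).
So A=k + 2 and B=k + 4, with C=1.
Need (k + 2)·f(k+1) − (k + 3)·f(k) = 1.
deg f ≤ 1 (via 1,1,0).
Coefficient equations give f(k) = k/2.
Get s_k = R·t_k = k/(2*(k + 2)) with R(k) = B(k−1)f(k)/C(k) = k*(k + 3)/2.
s_(k+1) − s_k = 1/(k**2 + 5*k + 6) = t_k.
Telescoping: Σ = s_(6) − s_(0) = 3/8 − (0) = 3/8.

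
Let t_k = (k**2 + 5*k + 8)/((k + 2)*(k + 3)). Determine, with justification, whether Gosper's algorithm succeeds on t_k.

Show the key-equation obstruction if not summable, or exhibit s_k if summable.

The ratio is (k + 2)*(5*k + (k + 1)**2 + 13)/((k + 4)*(k**2 + 5*k + 8)).
A = k + 2, B = k + 4, C = k**2 + 5*k + 8.
Key eq: (k + 2)·f(k+1) = (k + 3)·f(k) + (k**2 + 5*k + 8).
d = 2 from the (1,1,2) case.
Match coefficients ⇒ f(k) = k*(k + 3).
R(k) = B(k−1)·f(k)/C(k) = k*(k + 3)**2/(k**2 + 5*k + 8); s_k = R·t_k = k*(k + 3)/(k + 2).
Δs = (k**2 + 5*k + 8)/(k**2 + 5*k + 6), as required.

Yes. s_k = k*(k + 3)/(k + 2).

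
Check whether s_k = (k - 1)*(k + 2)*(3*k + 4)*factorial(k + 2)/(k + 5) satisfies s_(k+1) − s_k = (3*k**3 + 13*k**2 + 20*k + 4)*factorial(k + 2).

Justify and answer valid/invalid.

Invalid: residual -3*(3*k**4 + 28*k**3 + 82*k**2 + 103*k + 24)*factorial(k + 2)/((k + 5)*(k + 6)) ≠ 0.

s_(k+1) = k*(k + 3)*(3*k + 7)*factorial(k + 3)/(k + 6)
s_(k+1) − s_k = (3*k**5 + 37*k**4 + 169*k**3 + 368*k**2 + 335*k + 48)*factorial(k + 2)/((k + 5)*(k + 6))
(s_(k+1) − s_k) − t_k = -3*(3*k**4 + 28*k**3 + 82*k**2 + 103*k + 24)*factorial(k + 2)/((k + 5)*(k + 6))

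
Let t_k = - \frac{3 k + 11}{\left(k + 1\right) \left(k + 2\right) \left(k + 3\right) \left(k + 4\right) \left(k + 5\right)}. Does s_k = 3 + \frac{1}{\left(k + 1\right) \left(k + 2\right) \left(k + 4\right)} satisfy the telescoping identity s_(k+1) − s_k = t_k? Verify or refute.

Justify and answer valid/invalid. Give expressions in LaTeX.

Valid: the claim telescopes to t_k.

s_(k+1) = 3 + 1/((k + 2)*(k + 3)*(k + 5))
s_(k+1) − s_k = ((k + 1)*(k + 4) - (k + 3)*(k + 5))/((k + 1)*(k + 2)*(k + 3)*(k + 4)*(k + 5))
(s_(k+1) − s_k) − t_k = 0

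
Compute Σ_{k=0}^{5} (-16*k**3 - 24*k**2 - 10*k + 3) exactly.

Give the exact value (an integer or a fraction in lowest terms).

Ratio r(k) = (16*k**3 + 72*k**2 + 106*k + 47)/(16*k**3 + 24*k**2 + 10*k - 3).
Take A(k)=1, B(k)=1, C(k)=k**3 + 3*k**2/2 + 5*k/8 - 3/16.
f must satisfy (1)·f(k+1) − (1)·f(k) = k**3 + 3*k**2/2 + 5*k/8 - 3/16.
Degrees (0,0,3) ⇒ d ≤ 4.
Coefficient equations give f(k) = k*(4*k**3 - 3*k - 4)/16.
Certificate R = B(k−1)f/C = k*(4*k**3 - 3*k - 4)/(16*k**3 + 24*k**2 + 10*k - 3) gives s_k = k*(-4*k**3 + 3*k + 4).
Δs = -16*k**3 - 24*k**2 - 10*k + 3, as required.
Σ_(k=0)^(5) t_k = s_(6) − s_(0) = -5052 − (0) = -5052.

Σ = -5052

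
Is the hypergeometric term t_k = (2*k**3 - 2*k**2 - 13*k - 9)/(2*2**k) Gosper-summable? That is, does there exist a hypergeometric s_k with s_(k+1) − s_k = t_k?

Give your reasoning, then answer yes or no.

Yes. s_k = (-2*k**3 - 4*k**2 - k + 2)/2**k.

Compute t_(k+1)/t_k: get (2*k**3 + 4*k**2 - 11*k - 22)/(2*(2*k**3 - 2*k**2 - 13*k - 9)).
A = 1/2, B = 1, C = k**3 - k**2 - 13*k/2 - 9/2.
Solve (1/2)·f(k+1) − (1)·f(k) = k**3 - k**2 - 13*k/2 - 9/2.
Bound: deg f ≤ 3.
Coefficient equations give f(k) = -2*k**3 - 4*k**2 - k + 2.
So s_k = (B(k−1)f/C)·t_k = (-2*(2*k**3 + 4*k**2 + k - 2)/((k + 1)*(2*k**2 - 4*k - 9)))·t_k = (-2*k**3 - 4*k**2 - k + 2)/2**k.
Δs = (2*k**3 - 2*k**2 - 13*k - 9)/(2*2**k), as required.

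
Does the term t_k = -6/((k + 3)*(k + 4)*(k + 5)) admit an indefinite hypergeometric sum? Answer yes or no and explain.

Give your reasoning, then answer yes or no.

Ratio r(k) = (k + 3)/(k + 6).
Factor: A=k + 3; B=k + 6; C=1.
Need (k + 3)·f(k+1) − (k + 5)·f(k) = 1.
d = 2 from the (1,1,0) case.
Match coefficients ⇒ f(k) = k*(k + 7)/24.
Certificate R = B(k−1)f/C = k*(k + 5)*(k + 7)/24 gives s_k = k*(-k - 7)/(4*(k + 3)*(k + 4)).
s_(k+1) − s_k = -6/(k**3 + 12*k**2 + 47*k + 60) = t_k.

Yes. s_k = k*(-k - 7)/(4*(k + 3)*(k + 4)).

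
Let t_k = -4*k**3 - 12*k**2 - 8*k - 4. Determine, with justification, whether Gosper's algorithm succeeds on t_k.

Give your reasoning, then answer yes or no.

Step 1: r(k) = (k**3 + 6*k**2 + 11*k + 7)/(k**3 + 3*k**2 + 2*k + 1).
Factor: A=1; B=1; C=k**3 + 3*k**2 + 2*k + 1.
f must satisfy (1)·f(k+1) − (1)·f(k) = k**3 + 3*k**2 + 2*k + 1.
From deg A=0, deg B=0, deg C=3: d=4.
Solve for f: f(k) = k*(k**3 + 2*k**2 - k + 2)/4 (degree 4 ≤ 4).
Then R = B(k−1)f/C = k*(k**3 + 2*k**2 - k + 2)/(4*(k**3 + 3*k**2 + 2*k + 1)), so s_k = R(k)·t_k = k*(-k**3 - 2*k**2 + k - 2).
s_(k+1) − s_k = -4*k**3 - 12*k**2 - 8*k - 4 = t_k.

Yes. s_k = k*(-k**3 - 2*k**2 + k - 2).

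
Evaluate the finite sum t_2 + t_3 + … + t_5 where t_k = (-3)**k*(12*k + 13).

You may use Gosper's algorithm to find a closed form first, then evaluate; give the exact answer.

Σ = -13788

The ratio is 3*(-12*k - 25)/(12*k + 13).
So A=-3 and B=1, with C=k + 13/12.
Need (-3)·f(k+1) − (1)·f(k) = k + 13/12.
d = 1 from the (0,0,1) case.
Coefficient equations give f(k) = -(3*k + 1)/12.
Certificate R = B(k−1)f/C = -(3*k + 1)/(12*k + 13) gives s_k = (-3)**k*(-3*k - 1).
s_(k+1) − s_k = (-3)**k*(12*k + 13) = t_k.
Σ_(k=2)^(5) t_k = s_(6) − s_(2) = -13851 − (-63) = -13788.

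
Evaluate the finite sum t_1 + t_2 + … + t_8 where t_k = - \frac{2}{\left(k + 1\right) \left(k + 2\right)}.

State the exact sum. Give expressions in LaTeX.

Σ = -4/5

Ratio r(k) = (k + 1)/(k + 3).
So A=k + 1 and B=k + 3, with C=1.
Set up (k + 1)·f(k+1) − (k + 2)·f(k) − (1) = 0.
From deg A=1, deg B=1, deg C=0: d=1.
Solving with deg f ≤ 1: f(k) = k.
Then R = B(k−1)f/C = k*(k + 2), so s_k = R(k)·t_k = -2*k/(k + 1).
Δs = -2/(k**2 + 3*k + 2), as required.
Sum = s_(9) − s_(1); s_(9) = -9/5, s_(1) = -1 ⇒ -4/5.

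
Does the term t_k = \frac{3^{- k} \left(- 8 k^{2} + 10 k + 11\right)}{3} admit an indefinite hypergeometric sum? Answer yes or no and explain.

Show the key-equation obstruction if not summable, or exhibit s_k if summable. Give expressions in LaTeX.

Yes. s_k = 3^{- k} \left(4 k^{2} - k - 4\right).

Compute t_(k+1)/t_k: get (8*k**2 + 6*k - 13)/(3*(8*k**2 - 10*k - 11)).
Normal form (A,B,C) = (1/3, 1, k**2 - 5*k/4 - 11/8).
Solve (1/3)·f(k+1) − (1)·f(k) = k**2 - 5*k/4 - 11/8.
d = 2 from the (0,0,2) case.
Coefficient equations give f(k) = -3*(4*k**2 - k - 4)/8.
R(k) = B(k−1)·f(k)/C(k) = -3*(4*k**2 - k - 4)/(8*k**2 - 10*k - 11); s_k = R·t_k = (4*k**2 - k - 4)/3**k.
s_(k+1) − s_k = (-8*k**2 + 10*k + 11)/(3*3**k) = t_k.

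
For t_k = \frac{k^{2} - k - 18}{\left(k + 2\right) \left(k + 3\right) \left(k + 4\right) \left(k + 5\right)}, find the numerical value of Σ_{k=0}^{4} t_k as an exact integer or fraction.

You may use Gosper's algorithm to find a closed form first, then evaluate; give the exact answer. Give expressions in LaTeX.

Step 1: r(k) = (k + 2)*(k - (k + 1)**2 + 19)/((k + 6)*(-k**2 + k + 18)).
Take A(k)=k + 2, B(k)=k + 6, C(k)=k**2 - k - 18.
Need (k + 2)·f(k+1) − (k + 5)·f(k) = k**2 - k - 18.
Bound: deg f ≤ 3.
Solving with deg f ≤ 3: f(k) = -k*(k**2 + 15*k + 38)/6.
Then R = B(k−1)f/C = -k*(k + 5)*(k**2 + 15*k + 38)/(6*(k**2 - k - 18)), so s_k = R(k)·t_k = k*(-k**2 - 15*k - 38)/(6*(k + 2)*(k + 3)*(k + 4)).
Δs = (k**2 - k - 18)/(k**4 + 14*k**3 + 71*k**2 + 154*k + 120), as required.
Σ_(k=0)^(4) t_k = s_(5) − s_(0) = -115/504 − (0) = -115/504.

Σ = -115/504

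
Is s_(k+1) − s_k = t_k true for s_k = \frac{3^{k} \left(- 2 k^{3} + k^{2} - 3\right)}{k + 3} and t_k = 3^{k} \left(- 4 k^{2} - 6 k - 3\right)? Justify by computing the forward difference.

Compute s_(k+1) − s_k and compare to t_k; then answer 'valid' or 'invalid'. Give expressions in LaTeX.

Invalid: residual \frac{3^{k} \left(8 k^{3} + 32 k^{2} + 48 k + 12\right)}{k^{2} + 7 k + 12} ≠ 0.

s_(k+1) = 3**(k + 1)*(-2*(k + 1)**3 + (k + 1)**2 - 3)/(k + 4)
s_(k+1) − s_k = 3**k*(-4*k**4 - 26*k**3 - 61*k**2 - 45*k - 24)/(k**2 + 7*k + 12)
(s_(k+1) − s_k) − t_k = 3**k*(8*k**3 + 32*k**2 + 48*k + 12)/(k**2 + 7*k + 12)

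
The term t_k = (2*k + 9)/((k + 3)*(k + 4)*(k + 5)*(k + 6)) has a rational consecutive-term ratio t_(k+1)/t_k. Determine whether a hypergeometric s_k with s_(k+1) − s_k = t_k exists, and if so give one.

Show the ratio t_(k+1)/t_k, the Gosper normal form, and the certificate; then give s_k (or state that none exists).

s_k = k*(k + 8)/(15*(k**2 + 8*k + 15))

Compute t_(k+1)/t_k: get (k + 3)*(2*k + 11)/((k + 7)*(2*k + 9)).
So A=k + 3 and B=k + 7, with C=k + 9/2.
Need (k + 3)·f(k+1) − (k + 6)·f(k) = k + 9/2.
d = 3 from the (1,1,1) case.
Solve for f: f(k) = k*(k + 4)*(k + 8)/30 (degree 3 ≤ 3).
Then R = B(k−1)f/C = k*(k + 4)*(k + 6)*(k + 8)/(15*(2*k + 9)), so s_k = R(k)·t_k = k*(k + 8)/(15*(k**2 + 8*k + 15)).
Verify: (2*k + 9)/(k**4 + 18*k**3 + 119*k**2 + 342*k + 360) matches t_k.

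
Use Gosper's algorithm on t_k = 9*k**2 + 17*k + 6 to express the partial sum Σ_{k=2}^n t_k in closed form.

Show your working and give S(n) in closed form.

r(k) = (9*k**2 + 35*k + 32)/(9*k**2 + 17*k + 6) after simplifying.
Factor: A=1; B=1; C=k**2 + 17*k/9 + 2/3.
Key eq: (1)·f(k+1) = (1)·f(k) + (k**2 + 17*k/9 + 2/3).
Degrees (0,0,2) ⇒ d ≤ 3.
Coefficient equations give f(k) = k*(3*k**2 + 4*k - 1)/9.
R(k) = B(k−1)·f(k)/C(k) = k*(3*k**2 + 4*k - 1)/(9*k**2 + 17*k + 6); s_k = R·t_k = k*(3*k**2 + 4*k - 1).
Verify: 9*k**2 + 17*k + 6 matches t_k.
s_(n+1) = 3*n**3 + 13*n**2 + 16*n + 6 and s_(2) = 38, so S(n) = 3*n**3 + 13*n**2 + 16*n - 32.

S(n) = 3*n**3 + 13*n**2 + 16*n - 32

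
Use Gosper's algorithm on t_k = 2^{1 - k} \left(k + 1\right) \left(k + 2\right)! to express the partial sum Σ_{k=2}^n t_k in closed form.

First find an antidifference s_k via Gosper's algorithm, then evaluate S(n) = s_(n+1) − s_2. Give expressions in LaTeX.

r(k) = (k + 2)*(k + 3)/(2*(k + 1)) after simplifying.
A = k/2 + 3/2, B = 1, C = k + 1.
Set up (k/2 + 3/2)·f(k+1) − (1)·f(k) − (k + 1) = 0.
Degrees (1,0,1) ⇒ d ≤ 0.
Match coefficients ⇒ f(k) = 2.
Certificate R = B(k−1)f/C = 2/(k + 1) gives s_k = 2**(2 - k)*factorial(k + 2).
Δs = 2**(1 - k)*(k + 1)*factorial(k + 2), as required.
Σ_(k=2)^n t_k = s_(n+1) − s_(2) = (2**(1 - n)*factorial(n + 3)) − (24), i.e. -24 + 2*factorial(n + 3)/2**n.

S(n) = -24 + 2 \cdot 2^{- n} \left(n + 3\right)!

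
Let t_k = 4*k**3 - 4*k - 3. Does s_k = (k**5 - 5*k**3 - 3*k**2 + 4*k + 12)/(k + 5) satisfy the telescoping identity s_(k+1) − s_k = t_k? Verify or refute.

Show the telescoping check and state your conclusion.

Invalid: residual 3*(-3*k**4 - 22*k**3 + 3*k**2 + 22*k + 21)/(k**2 + 11*k + 30) ≠ 0.

s_(k+1) = (4*k + (k + 1)**5 - 5*(k + 1)**3 - 3*(k + 1)**2 + 16)/(k + 6)
s_(k+1) − s_k = (4*k**5 + 35*k**4 + 50*k**3 - 38*k**2 - 87*k - 27)/(k**2 + 11*k + 30)
(s_(k+1) − s_k) − t_k = 3*(-3*k**4 - 22*k**3 + 3*k**2 + 22*k + 21)/(k**2 + 11*k + 30)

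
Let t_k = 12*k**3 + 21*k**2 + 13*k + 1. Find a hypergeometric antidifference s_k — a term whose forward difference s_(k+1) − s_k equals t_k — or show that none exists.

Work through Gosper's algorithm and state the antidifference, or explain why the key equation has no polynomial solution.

s_k = k*(3*k**3 + k**2 - k - 2)

r(k) = (12*k**3 + 57*k**2 + 91*k + 47)/(12*k**3 + 21*k**2 + 13*k + 1) after simplifying.
Factor: A=1; B=1; C=k**3 + 7*k**2/4 + 13*k/12 + 1/12.
Set up (1)·f(k+1) − (1)·f(k) − (k**3 + 7*k**2/4 + 13*k/12 + 1/12) = 0.
Bound: deg f ≤ 4.
Match coefficients ⇒ f(k) = k*(3*k**3 + k**2 - k - 2)/12.
Certificate R = B(k−1)f/C = k*(3*k**3 + k**2 - k - 2)/(12*k**3 + 21*k**2 + 13*k + 1) gives s_k = k*(3*k**3 + k**2 - k - 2).
s_(k+1) − s_k = 12*k**3 + 21*k**2 + 13*k + 1 = t_k.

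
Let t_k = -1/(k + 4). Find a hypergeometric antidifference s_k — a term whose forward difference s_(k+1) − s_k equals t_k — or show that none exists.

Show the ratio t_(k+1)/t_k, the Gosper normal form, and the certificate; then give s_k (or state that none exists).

no hypergeometric antidifference exists

The ratio is (k + 4)/(k + 5).
Factor: A=k + 4; B=k + 5; C=1.
Key eq: (k + 4)·f(k+1) = (k + 4)·f(k) + (1).
d = 0 from the (1,1,0) case.
f = c0 ⇒ A·f(k+1) − B(k−1)·f(k) − C = -1. The system {-1 = 0} is inconsistent; no antidifference.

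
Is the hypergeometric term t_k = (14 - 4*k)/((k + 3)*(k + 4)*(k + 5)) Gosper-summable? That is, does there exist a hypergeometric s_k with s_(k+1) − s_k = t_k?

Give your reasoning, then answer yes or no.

Yes. s_k = k*(k + 55)/(12*(k + 3)*(k + 4)).

Step 1: r(k) = (k + 3)*(2*k - 5)/((k + 6)*(2*k - 7)).
Gosper form: A/B · C(k+1)/C(k) with A=k + 3, B=k + 6, C=k - 7/2.
Key eq: (k + 3)·f(k+1) = (k + 5)·f(k) + (k - 7/2).
Bound: deg f ≤ 2.
Match coefficients ⇒ f(k) = -k*(k + 55)/48.
Certificate R = B(k−1)f/C = -k*(k + 5)*(k + 55)/(24*(2*k - 7)) gives s_k = k*(k + 55)/(12*(k + 3)*(k + 4)).
s_(k+1) − s_k = 2*(7 - 2*k)/(k**3 + 12*k**2 + 47*k + 60) = t_k.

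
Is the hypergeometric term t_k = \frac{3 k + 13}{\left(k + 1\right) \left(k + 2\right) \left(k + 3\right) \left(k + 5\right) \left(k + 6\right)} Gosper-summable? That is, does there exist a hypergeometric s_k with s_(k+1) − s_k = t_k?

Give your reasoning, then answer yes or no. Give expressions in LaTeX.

The ratio is (k + 1)*(k + 5)*(3*k + 16)/((k + 4)*(k + 7)*(3*k + 13)).
Factor: A=k + 1; B=k + 7; C=k**2 + 25*k/3 + 52/3.
f must satisfy (k + 1)·f(k+1) − (k + 6)·f(k) = k**2 + 25*k/3 + 52/3.
Bound: deg f ≤ 5.
Coefficient equations give f(k) = k*(k + 3)*(k + 4)*(k**2 + 8*k + 17)/30.
Certificate R = B(k−1)f/C = k*(k + 3)*(k + 6)*(k**2 + 8*k + 17)/(10*(3*k + 13)) gives s_k = k*(k**2 + 8*k + 17)/(10*(k**3 + 8*k**2 + 17*k + 10)).
Δs = (3*k + 13)/(k**5 + 17*k**4 + 107*k**3 + 307*k**2 + 396*k + 180), as required.

Yes. s_k = \frac{k \left(k^{2} + 8 k + 17\right)}{10 \left(k^{3} + 8 k^{2} + 17 k + 10\right)}.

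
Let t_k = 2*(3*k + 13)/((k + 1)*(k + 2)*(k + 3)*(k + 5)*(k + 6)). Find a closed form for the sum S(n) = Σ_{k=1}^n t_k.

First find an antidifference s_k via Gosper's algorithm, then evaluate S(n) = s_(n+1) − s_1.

S(n) = n*(n**2 + 11*n + 36)/(18*(n**3 + 11*n**2 + 36*n + 36))

Compute t_(k+1)/t_k: get (k + 1)*(k + 5)*(3*k + 16)/((k + 4)*(k + 7)*(3*k + 13)).
Normal form (A,B,C) = (k + 1, k + 7, k**2 + 25*k/3 + 52/3).
Key eq: (k + 1)·f(k+1) = (k + 6)·f(k) + (k**2 + 25*k/3 + 52/3).
Bound: deg f ≤ 5.
Coefficient equations give f(k) = k*(k + 3)*(k + 4)*(k**2 + 8*k + 17)/30.
R(k) = B(k−1)·f(k)/C(k) = k*(k + 3)*(k + 6)*(k**2 + 8*k + 17)/(10*(3*k + 13)); s_k = R·t_k = k*(k**2 + 8*k + 17)/(5*(k**3 + 8*k**2 + 17*k + 10)).
Δs = 2*(3*k + 13)/(k**5 + 17*k**4 + 107*k**3 + 307*k**2 + 396*k + 180), as required.
Evaluate: s_(n+1) = (n**3 + 11*n**2 + 36*n + 26)/(5*(n**3 + 11*n**2 + 36*n + 36)); subtract s_(1) = 13/90 ⇒ S(n) = n*(n**2 + 11*n + 36)/(18*(n**3 + 11*n**2 + 36*n + 36)).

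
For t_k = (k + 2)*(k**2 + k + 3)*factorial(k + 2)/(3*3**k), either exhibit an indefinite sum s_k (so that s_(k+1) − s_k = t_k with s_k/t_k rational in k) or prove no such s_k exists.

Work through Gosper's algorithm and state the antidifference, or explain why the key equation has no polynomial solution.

Compute t_(k+1)/t_k: get (k + 3)**2*(k + (k + 1)**2 + 4)/(3*(k + 2)*(k**2 + k + 3)).
So A=k/3 + 1 and B=1, with C=k**3 + 3*k**2 + 5*k + 6.
f must satisfy (k/3 + 1)·f(k+1) − (1)·f(k) = k**3 + 3*k**2 + 5*k + 6.
From deg A=1, deg B=0, deg C=3: d=2.
Coefficient equations give f(k) = 3*(k**2 + k - 3).
R(k) = B(k−1)·f(k)/C(k) = 3*(k**2 + k - 3)/((k + 2)*(k**2 + k + 3)); s_k = R·t_k = (k**2 + k - 3)*factorial(k + 2)/3**k.
Check: Δs_k = (k + 2)*(k**2 + k + 3)*factorial(k + 2)/(3*3**k). ✓

s_k = (k**2 + k - 3)*factorial(k + 2)/3**k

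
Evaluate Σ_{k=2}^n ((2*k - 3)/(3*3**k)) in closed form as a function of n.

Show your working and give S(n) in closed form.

S(n) = 1/9 - n/(3*3**n)

The ratio is (2*k - 1)/(3*(2*k - 3)).
Normal form (A,B,C) = (1/3, 1, k - 3/2).
f must satisfy (1/3)·f(k+1) − (1)·f(k) = k - 3/2.
d = 1 from the (0,0,1) case.
Coefficient equations give f(k) = -3*(k - 1)/2.
Then R = B(k−1)f/C = -3*(k - 1)/(2*k - 3), so s_k = R(k)·t_k = (1 - k)/3**k.
Δs = (2*k - 3)/(3*3**k), as required.
Telescope: S(n) = s_(n+1) − s_(2) = -3**(-n - 1)*n − (-1/9) = 1/9 - n/(3*3**n).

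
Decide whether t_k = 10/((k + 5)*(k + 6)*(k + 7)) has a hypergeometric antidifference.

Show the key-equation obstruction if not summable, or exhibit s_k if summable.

Yes. s_k = k*(k + 11)/(6*(k + 5)*(k + 6)).

The ratio is (k + 5)/(k + 8).
So A=k + 5 and B=k + 8, with C=1.
Solve (k + 5)·f(k+1) − (k + 7)·f(k) = 1.
d = 2 from the (1,1,0) case.
Match coefficients ⇒ f(k) = k*(k + 11)/60.
R(k) = B(k−1)·f(k)/C(k) = k*(k + 7)*(k + 11)/60; s_k = R·t_k = k*(k + 11)/(6*(k + 5)*(k + 6)).
s_(k+1) − s_k = 10/(k**3 + 18*k**2 + 107*k + 210) = t_k.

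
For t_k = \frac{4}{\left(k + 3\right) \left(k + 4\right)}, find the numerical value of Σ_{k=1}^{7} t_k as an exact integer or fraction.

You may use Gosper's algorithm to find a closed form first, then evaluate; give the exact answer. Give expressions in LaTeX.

Compute t_(k+1)/t_k: get (k + 3)/(k + 5).
So A=k + 3 and B=k + 5, with C=1.
Set up (k + 3)·f(k+1) − (k + 4)·f(k) − (1) = 0.
From deg A=1, deg B=1, deg C=0: d=1.
Solve for f: f(k) = k/3 (degree 1 ≤ 1).
Get s_k = R·t_k = 4*k/(3*(k + 3)) with R(k) = B(k−1)f(k)/C(k) = k*(k + 4)/3.
s_(k+1) − s_k = 4/(k**2 + 7*k + 12) = t_k.
Telescoping: Σ = s_(8) − s_(1) = 32/33 − (1/3) = 7/11.

Σ = 7/11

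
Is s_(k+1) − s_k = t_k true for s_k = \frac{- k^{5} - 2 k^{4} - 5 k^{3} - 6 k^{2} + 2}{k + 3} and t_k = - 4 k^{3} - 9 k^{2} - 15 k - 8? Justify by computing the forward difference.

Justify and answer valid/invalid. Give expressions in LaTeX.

s_(k+1) = (-k**5 - 7*k**4 - 23*k**3 - 43*k**2 - 40*k - 12)/(k + 4)
s_(k+1) − s_k = (-4*k**5 - 31*k**4 - 86*k**3 - 145*k**2 - 134*k - 44)/(k**2 + 7*k + 12)
(s_(k+1) − s_k) − t_k = 2*(3*k**4 + 20*k**3 + 38*k**2 + 51*k + 26)/(k**2 + 7*k + 12)

Invalid: residual \frac{2 \left(3 k^{4} + 20 k^{3} + 38 k^{2} + 51 k + 26\right)}{k^{2} + 7 k + 12} ≠ 0.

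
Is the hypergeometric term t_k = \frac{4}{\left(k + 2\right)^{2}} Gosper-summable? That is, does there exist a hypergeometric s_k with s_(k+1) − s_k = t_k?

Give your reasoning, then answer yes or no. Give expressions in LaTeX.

No — key equation has no polynomial f.

Ratio r(k) = (k + 2)**2/(k + 3)**2.
Factor: A=k**2 + 4*k + 4; B=k**2 + 6*k + 9; C=1.
Key eq: (k**2 + 4*k + 4)·f(k+1) = (k**2 + 4*k + 4)·f(k) + (1).
Degrees (2,2,0) ⇒ d ≤ 0.
Put f(k) = c0: A·f(k+1) − B(k−1)·f(k) − C = -1; need -1 = 0 — inconsistent ⇒ no f, not summable.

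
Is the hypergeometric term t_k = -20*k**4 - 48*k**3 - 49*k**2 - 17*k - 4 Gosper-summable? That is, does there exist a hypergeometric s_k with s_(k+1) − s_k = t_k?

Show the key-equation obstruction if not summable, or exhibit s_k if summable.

Step 1: r(k) = (20*k**4 + 128*k**3 + 313*k**2 + 339*k + 138)/(20*k**4 + 48*k**3 + 49*k**2 + 17*k + 4).
Factor: A=1; B=1; C=k**4 + 12*k**3/5 + 49*k**2/20 + 17*k/20 + 1/5.
Solve (1)·f(k+1) − (1)·f(k) = k**4 + 12*k**3/5 + 49*k**2/20 + 17*k/20 + 1/5.
d = 5 from the (0,0,4) case.
Coefficient equations give f(k) = k*(4*k**4 + 2*k**3 - k**2 - 4*k + 3)/20.
Get s_k = R·t_k = k*(-4*k**4 - 2*k**3 + k**2 + 4*k - 3) with R(k) = B(k−1)f(k)/C(k) = k*(4*k**4 + 2*k**3 - k**2 - 4*k + 3)/(20*k**4 + 48*k**3 + 49*k**2 + 17*k + 4).
Verify: -20*k**4 - 48*k**3 - 49*k**2 - 17*k - 4 matches t_k.

Yes. s_k = k*(-4*k**4 - 2*k**3 + k**2 + 4*k - 3).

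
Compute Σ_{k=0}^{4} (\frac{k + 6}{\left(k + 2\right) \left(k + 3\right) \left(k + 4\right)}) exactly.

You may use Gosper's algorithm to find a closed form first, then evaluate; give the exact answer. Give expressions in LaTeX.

Σ = 85/168

r(k) = (k + 2)*(k + 7)/((k + 5)*(k + 6)) after simplifying.
So A=k + 2 and B=k + 5, with C=k + 6.
Solve (k + 2)·f(k+1) − (k + 4)·f(k) = k + 6.
Degrees (1,1,1) ⇒ d ≤ 2.
Solve for f: f(k) = k*(2*k + 7)/3 (degree 2 ≤ 2).
Certificate R = B(k−1)f/C = k*(k + 4)*(2*k + 7)/(3*(k + 6)) gives s_k = k*(2*k + 7)/(3*(k + 2)*(k + 3)).
Check: Δs_k = (k + 6)/(k**3 + 9*k**2 + 26*k + 24). ✓
Evaluate s at k=5 and k=0: 85/168 and 0; difference 85/168.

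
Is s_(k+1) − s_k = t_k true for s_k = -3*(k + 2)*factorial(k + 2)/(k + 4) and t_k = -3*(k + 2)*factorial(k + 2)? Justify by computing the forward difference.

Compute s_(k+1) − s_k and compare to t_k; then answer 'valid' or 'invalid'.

s_(k+1) = -3*(k + 3)*factorial(k + 3)/(k + 5)
s_(k+1) − s_k = -3*(k**3 + 9*k**2 + 26*k + 26)*factorial(k + 2)/((k + 4)*(k + 5))
(s_(k+1) − s_k) − t_k = 6*(k**2 + 6*k + 7)*factorial(k + 2)/((k + 4)*(k + 5))

Invalid: residual 6*(k**2 + 6*k + 7)*factorial(k + 2)/((k + 4)*(k + 5)) ≠ 0.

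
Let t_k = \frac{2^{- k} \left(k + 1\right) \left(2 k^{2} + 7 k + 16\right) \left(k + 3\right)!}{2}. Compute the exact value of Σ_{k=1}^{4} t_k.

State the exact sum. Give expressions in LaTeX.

Σ = 71760

Step 1: r(k) = (k + 2)*(k + 4)*(7*k + 2*(k + 1)**2 + 23)/(2*(k + 1)*(2*k**2 + 7*k + 16)).
A = k/2 + 2, B = 1, C = k**3 + 9*k**2/2 + 23*k/2 + 8.
f must satisfy (k/2 + 2)·f(k+1) − (1)·f(k) = k**3 + 9*k**2/2 + 23*k/2 + 8.
Bound: deg f ≤ 2.
A polynomial solution: f(k) = 2*k**2 + k + 2.
R(k) = B(k−1)·f(k)/C(k) = 2*(2*k**2 + k + 2)/((k + 1)*(2*k**2 + 7*k + 16)); s_k = R·t_k = (2*k**2 + k + 2)*factorial(k + 3)/2**k.
Verify: (k + 1)*(2*k**2 + 7*k + 16)*factorial(k + 3)/(2*2**k) matches t_k.
Σ_(k=1)^(4) t_k = s_(5) − s_(1) = 71820 − (60) = 71760.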